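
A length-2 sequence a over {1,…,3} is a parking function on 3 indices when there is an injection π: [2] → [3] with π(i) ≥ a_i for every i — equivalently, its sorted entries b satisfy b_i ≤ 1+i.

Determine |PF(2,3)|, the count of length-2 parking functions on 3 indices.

8

#PF = (3+1−2)·(3+1)^{2−1} = 2·4 = 8
E.g. (2,2) → sorted (2,2): b_i ≤ 1+i ∀i, a PF.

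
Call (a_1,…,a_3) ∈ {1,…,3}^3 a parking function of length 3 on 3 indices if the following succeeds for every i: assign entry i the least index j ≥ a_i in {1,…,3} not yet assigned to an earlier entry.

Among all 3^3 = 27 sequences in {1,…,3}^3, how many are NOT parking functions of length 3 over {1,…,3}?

Count = (4−3)·4^(3−1) = 1·16 = 16 (Pollak)
Example (3,3,1) → sorted (1,3,3): b_2=3>2, not a PF.
3^3 − 16 = 27 − 16 = 11

11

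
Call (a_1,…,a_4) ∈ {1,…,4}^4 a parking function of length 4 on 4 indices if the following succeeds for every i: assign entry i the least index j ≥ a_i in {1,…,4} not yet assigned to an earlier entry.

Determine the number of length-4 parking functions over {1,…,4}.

#PF = 1·5^3 = 1×125 = 125 (Konheim–Weiss)
Example (4,2,1,1) → sorted (1,1,2,4): b_i ≤ i ∀i, a PF.

125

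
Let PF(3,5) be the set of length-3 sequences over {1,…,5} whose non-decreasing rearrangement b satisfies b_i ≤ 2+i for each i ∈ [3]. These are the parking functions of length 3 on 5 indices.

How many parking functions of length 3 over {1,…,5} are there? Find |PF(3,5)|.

108

Count = 3·6^2 = 3×36 = 108 [KW]
Example (3,3,1) → sorted (1,3,3): b_i ≤ 2+i ∀i, a PF.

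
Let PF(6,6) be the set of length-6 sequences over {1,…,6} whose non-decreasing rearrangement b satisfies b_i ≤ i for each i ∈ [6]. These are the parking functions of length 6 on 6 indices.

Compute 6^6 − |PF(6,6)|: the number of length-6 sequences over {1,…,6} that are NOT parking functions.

29849

|PF| = (6−6+1)·(6+1)^(6−1) = 1×16807 = 16807 (Pollak)
Check (6,5,3,5,5,6) → sorted (3,5,5,5,6,6): b_1=3>1, not a PF.
So 46656 − 16807 = 29849 fail.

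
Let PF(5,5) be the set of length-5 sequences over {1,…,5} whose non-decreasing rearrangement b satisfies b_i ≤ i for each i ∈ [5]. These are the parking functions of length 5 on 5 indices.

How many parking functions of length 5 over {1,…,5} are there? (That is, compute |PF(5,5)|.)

1296

#PF = (5−5+1)·(5+1)^(5−1) = 1×1296 = 1296 (Konheim–Weiss)
Example (4,1,3,1,3) → sorted (1,1,3,3,4): b_i ≤ i ∀i, a PF.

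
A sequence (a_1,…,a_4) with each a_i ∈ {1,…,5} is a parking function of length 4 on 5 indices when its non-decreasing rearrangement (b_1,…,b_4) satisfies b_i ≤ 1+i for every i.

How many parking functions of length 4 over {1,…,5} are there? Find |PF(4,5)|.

432

|PF(4,5)| = (6−4)·6^(4−1) = 2×216 = 432
One tuple (2,2,2,5) → sorted (2,2,2,5): b_i ≤ 1+i ∀i, a PF.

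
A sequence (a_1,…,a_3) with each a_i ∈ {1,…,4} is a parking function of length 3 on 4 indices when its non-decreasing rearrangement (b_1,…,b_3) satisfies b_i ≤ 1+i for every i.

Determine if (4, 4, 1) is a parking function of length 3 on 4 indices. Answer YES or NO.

Rearranged: b = (1, 4, 4).
  b_1=1 ≤ 2
  b_2=4 > 3
  fails at i=2 ⇒ NO

NO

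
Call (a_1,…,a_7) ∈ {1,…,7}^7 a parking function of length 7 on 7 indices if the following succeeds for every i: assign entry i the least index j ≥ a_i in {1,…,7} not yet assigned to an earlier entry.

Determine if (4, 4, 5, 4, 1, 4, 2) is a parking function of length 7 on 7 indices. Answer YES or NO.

NO

Sorted: b = (1, 2, 4, 4, 4, 4, 5).
  b_1=1 ≤ 1
  b_2=2 ≤ 2
  b_3=4 > 3
  fails at i=3 ⇒ NO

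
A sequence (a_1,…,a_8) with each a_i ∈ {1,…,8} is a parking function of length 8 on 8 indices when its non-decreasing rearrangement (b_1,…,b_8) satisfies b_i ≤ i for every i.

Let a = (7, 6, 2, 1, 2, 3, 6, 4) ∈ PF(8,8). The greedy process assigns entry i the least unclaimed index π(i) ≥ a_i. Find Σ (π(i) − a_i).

Σπ = 36 ({1..8} each once); Σa = 7+6+2+1+2+3+6+4 = 31; disp = 36−31 = 5.

5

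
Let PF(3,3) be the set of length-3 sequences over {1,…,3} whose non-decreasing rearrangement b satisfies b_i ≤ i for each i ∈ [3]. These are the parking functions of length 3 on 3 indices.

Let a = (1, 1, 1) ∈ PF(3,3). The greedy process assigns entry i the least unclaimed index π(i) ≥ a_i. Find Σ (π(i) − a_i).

Σπ(i) = 1+…+3 = 6; Σa = 1+1+1 = 3; disp = 6−3 = 3.

3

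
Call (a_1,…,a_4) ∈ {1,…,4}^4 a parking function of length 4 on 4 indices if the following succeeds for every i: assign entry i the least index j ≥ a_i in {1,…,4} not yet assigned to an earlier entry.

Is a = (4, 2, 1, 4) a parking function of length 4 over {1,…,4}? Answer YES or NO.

Rearranged: b = (1, 2, 4, 4).
  b_1=1 ≤ 1
  b_2=2 ≤ 2
  b_3=4 > 3
  fails at i=3 ⇒ NO

NO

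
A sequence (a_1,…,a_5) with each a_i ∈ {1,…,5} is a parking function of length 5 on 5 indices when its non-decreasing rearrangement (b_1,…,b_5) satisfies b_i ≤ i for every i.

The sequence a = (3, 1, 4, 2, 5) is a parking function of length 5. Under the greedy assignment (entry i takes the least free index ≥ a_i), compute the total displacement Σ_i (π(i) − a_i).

Σπ = 5·6/2 = 15 (π permutes [5]); Σa = 3+1+4+2+5 = 15; disp = 15−15 = 0.

0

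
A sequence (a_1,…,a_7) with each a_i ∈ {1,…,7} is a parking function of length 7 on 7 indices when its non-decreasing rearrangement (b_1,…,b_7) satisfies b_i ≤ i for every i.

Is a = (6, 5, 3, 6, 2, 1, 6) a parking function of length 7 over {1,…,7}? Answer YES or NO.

NO

Sorted: b = (1, 2, 3, 5, 6, 6, 6).
  b_1=1 ≤ 1
  b_2=2 ≤ 2
  b_3=3 ≤ 3
  b_4=5 > 4
  fails at i=4 ⇒ NO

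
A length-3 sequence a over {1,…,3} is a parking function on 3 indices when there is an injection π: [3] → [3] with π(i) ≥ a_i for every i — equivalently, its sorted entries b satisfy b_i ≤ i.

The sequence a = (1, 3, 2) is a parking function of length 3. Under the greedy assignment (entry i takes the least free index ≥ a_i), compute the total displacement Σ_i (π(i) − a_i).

Σπ = 6 ({1..3} each once); Σa = 1+3+2 = 6; disp = 6−6 = 0.

0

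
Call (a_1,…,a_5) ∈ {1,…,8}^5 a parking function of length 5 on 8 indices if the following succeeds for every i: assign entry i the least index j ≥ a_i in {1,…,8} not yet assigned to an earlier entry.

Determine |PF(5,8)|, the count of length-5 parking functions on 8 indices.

|PF| = (8+1−5)·(8+1)^{5−1} = 4 · 6561 = 26244 (Pollak)
One tuple (4,1,4,7,8) → sorted (1,4,4,7,8): b_i ≤ 3+i ∀i, a PF.

26244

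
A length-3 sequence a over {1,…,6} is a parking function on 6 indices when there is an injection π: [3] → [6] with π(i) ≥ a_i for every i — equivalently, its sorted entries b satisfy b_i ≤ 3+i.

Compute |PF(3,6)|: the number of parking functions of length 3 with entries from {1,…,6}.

#PF = (6+1−3)·(6+1)^{3−1} = 4 · 49 = 196 (Konheim–Weiss)
One tuple (1,1,6) → sorted (1,1,6): b_i ≤ 3+i ∀i, a PF.

196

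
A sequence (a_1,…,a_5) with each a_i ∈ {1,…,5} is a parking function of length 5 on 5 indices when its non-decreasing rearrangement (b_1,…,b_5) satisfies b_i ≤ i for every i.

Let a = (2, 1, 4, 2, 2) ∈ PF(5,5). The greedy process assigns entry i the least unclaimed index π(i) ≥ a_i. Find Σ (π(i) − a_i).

Σπ(i) = 1+…+5 = 15; Σa = 2+1+4+2+2 = 11; disp = 15−11 = 4.

4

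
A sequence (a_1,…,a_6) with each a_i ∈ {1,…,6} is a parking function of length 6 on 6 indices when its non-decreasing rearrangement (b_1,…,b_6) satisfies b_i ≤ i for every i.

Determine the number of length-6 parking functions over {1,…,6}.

|PF| = 1·7^5 = 1·16807 = 16807
One tuple (2,5,2,4,6,1) → sorted (1,2,2,4,5,6): b_i ≤ i ∀i, a PF.

16807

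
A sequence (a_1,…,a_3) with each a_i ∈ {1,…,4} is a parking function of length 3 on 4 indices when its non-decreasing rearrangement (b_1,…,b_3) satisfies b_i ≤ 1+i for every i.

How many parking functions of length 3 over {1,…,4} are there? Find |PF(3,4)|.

50

Count = (4+1−3)·(4+1)^{3−1} = 2 · 25 = 50 (Konheim–Weiss)
Example (2,1,2) → sorted (1,2,2): b_i ≤ 1+i ∀i, a PF.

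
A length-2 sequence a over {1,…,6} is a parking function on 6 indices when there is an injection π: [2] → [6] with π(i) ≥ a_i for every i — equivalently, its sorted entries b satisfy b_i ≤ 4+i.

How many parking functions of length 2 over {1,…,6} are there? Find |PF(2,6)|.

35

|PF| = (6+1−2)·(6+1)^{2−1} = 5·7 = 35 (Pollak)
Check (1,5) → sorted (1,5): b_i ≤ 4+i ∀i, a PF.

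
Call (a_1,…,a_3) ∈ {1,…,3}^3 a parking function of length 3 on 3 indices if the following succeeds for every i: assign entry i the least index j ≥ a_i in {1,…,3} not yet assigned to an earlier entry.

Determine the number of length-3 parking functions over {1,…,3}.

16

#PF = (4−3)·4^(3−1) = 1×16 = 16 (Pollak)
E.g. (2,2,1) → sorted (1,2,2): b_i ≤ i ∀i, a PF.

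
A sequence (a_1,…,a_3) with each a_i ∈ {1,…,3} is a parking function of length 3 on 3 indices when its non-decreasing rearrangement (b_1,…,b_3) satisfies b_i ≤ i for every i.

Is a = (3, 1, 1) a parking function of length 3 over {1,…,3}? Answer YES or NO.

Order a: b = (1, 1, 3).
  b_1=1 ≤ 1
  b_2=1 ≤ 2
  b_3=3 ≤ 3
All bounds hold ⇒ YES

YES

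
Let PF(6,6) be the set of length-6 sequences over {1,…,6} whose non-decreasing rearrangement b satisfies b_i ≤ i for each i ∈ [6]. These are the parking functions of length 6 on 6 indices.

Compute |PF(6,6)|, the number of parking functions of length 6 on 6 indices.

#PF = (7−6)·7^(6−1) = 1×16807 = 16807 (Pollak)
Check (2,1,4,1,1,2) → sorted (1,1,1,2,2,4): b_i ≤ i ∀i, a PF.

16807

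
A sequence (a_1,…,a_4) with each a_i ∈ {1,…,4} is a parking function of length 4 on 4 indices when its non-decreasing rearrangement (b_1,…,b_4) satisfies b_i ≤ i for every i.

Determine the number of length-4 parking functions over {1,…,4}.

125

Count = 1·5^3 = 1 · 125 = 125 (Konheim–Weiss)
Check (3,2,2,1) → sorted (1,2,2,3): b_i ≤ i ∀i, a PF.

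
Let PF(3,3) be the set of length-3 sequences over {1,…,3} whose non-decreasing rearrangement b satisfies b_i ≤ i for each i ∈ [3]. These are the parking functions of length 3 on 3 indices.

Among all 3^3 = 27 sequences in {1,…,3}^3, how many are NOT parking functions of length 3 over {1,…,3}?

#PF = (4−3)·4^(3−1) = 1×16 = 16 (Konheim–Weiss)
Check (2,3,3) → sorted (2,3,3): b_1=2>1, not a PF.
Total 27; non-PF = 27−16 = 11

11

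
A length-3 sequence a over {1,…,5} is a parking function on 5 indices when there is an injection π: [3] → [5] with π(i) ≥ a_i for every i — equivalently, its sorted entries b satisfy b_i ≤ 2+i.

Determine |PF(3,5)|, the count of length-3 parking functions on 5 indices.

108

|PF(3,5)| = (5+1−3)·(5+1)^{3−1} = 3 · 36 = 108 (Konheim–Weiss)
Example (1,4,4) → sorted (1,4,4): b_i ≤ 2+i ∀i, a PF.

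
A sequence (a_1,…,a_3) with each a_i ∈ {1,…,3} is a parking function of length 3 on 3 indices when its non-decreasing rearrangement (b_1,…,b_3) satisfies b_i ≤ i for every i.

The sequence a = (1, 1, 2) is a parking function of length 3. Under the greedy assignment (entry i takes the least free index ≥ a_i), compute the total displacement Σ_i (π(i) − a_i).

Σπ = 3·4/2 = 6 (π permutes [3]); Σa = 1+1+2 = 4; disp = 6−4 = 2.

2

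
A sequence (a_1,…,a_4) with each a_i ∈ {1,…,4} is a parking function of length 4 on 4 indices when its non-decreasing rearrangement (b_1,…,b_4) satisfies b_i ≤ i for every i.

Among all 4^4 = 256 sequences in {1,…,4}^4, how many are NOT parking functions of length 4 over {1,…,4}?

131

|PF| = (4−4+1)·(4+1)^(4−1) = 1·125 = 125 (Konheim–Weiss)
Example (4,1,2,4) → sorted (1,2,4,4): b_3=4>3, not a PF.
4^4 − 125 = 256 − 125 = 131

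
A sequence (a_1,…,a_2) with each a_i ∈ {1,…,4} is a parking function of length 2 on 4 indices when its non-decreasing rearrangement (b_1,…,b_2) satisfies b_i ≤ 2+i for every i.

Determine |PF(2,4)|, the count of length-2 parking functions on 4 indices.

|PF(2,4)| = (4−2+1)·(4+1)^(2−1) = 3·5 = 15 (Konheim–Weiss)
One tuple (2,2) → sorted (2,2): b_i ≤ 2+i ∀i, a PF.

15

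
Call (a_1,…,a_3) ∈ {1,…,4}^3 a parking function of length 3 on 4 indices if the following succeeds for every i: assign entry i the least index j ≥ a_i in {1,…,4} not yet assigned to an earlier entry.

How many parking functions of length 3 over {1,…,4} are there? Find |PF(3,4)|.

50

#PF = (4+1−3)·(4+1)^{3−1} = 2 · 25 = 50 (Pollak)
Example (1,2,3) → sorted (1,2,3): b_i ≤ 1+i ∀i, a PF.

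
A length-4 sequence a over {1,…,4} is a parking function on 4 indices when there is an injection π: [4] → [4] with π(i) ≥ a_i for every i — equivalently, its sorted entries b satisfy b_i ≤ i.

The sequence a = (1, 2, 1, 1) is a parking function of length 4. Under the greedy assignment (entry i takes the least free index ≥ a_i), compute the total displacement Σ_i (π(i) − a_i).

Σπ = 4·5/2 = 10 (π permutes [4]); Σa = 1+2+1+1 = 5; disp = 10−5 = 5.

5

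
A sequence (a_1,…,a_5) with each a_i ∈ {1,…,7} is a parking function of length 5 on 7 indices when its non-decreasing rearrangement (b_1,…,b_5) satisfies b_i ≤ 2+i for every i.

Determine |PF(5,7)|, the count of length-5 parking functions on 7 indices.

12288

|PF(5,7)| = 3·8^4 = 3·4096 = 12288
Check (5,3,1,3,3) → sorted (1,3,3,3,5): b_i ≤ 2+i ∀i, a PF.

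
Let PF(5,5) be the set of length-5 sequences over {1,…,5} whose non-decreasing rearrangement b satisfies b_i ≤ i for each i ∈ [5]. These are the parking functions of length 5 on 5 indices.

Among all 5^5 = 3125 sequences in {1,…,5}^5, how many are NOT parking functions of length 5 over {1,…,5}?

Count = (5+1−5)·(5+1)^{5−1} = 1·1296 = 1296 (Pollak)
Check (5,4,5,4,4) → sorted (4,4,4,5,5): b_1=4>1, not a PF.
Total 3125; non-PF = 3125−1296 = 1829

1829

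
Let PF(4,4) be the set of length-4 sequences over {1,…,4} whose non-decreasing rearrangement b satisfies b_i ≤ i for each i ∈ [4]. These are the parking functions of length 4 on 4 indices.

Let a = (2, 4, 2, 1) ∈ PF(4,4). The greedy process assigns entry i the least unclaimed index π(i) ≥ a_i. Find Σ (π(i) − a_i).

Σπ = 10 ({1..4} each once); Σa = 2+4+2+1 = 9; disp = 10−9 = 1.

1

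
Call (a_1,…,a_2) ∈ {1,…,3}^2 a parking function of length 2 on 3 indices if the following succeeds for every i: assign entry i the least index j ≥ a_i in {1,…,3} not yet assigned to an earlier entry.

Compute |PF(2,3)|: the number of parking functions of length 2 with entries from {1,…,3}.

|PF(2,3)| = (4−2)·4^(2−1) = 2·4 = 8
Example (1,2) → sorted (1,2): b_i ≤ 1+i ∀i, a PF.

8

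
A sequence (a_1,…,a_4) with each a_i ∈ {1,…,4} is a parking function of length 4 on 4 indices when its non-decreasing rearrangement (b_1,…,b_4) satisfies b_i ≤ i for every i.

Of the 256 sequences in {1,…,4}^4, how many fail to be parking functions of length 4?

131

Count = 1·5^3 = 1×125 = 125
Example (4,4,2,4) → sorted (2,4,4,4): b_1=2>1, not a PF.
So 256 − 125 = 131 fail.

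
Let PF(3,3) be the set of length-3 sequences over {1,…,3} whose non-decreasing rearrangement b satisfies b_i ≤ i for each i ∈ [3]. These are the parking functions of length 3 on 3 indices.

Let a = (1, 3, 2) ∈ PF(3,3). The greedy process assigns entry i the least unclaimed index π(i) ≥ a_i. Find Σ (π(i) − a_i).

Σπ(i) = 1+…+3 = 6; Σa = 1+3+2 = 6; disp = 6−6 = 0.

0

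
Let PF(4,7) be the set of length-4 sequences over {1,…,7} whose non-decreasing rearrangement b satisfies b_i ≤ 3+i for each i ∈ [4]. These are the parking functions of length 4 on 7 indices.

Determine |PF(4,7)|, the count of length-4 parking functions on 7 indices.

2048

|PF| = 4·8^3 = 4·512 = 2048 (Konheim–Weiss)
E.g. (1,6,4,6) → sorted (1,4,6,6): b_i ≤ 3+i ∀i, a PF.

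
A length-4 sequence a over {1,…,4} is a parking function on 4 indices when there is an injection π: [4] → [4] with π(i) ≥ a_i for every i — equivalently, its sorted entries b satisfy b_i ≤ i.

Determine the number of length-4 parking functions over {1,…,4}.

#PF = 1·5^3 = 1 · 125 = 125 (Pollak)
Example (2,2,3,1) → sorted (1,2,2,3): b_i ≤ i ∀i, a PF.

125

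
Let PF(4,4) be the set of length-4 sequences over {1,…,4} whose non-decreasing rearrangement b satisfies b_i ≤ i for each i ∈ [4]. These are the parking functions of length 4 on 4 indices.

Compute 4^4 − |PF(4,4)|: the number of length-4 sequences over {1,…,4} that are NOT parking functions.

131

#PF = (4−4+1)·(4+1)^(4−1) = 1×125 = 125
Example (2,4,3,4) → sorted (2,3,4,4): b_1=2>1, not a PF.
So 256 − 125 = 131 fail.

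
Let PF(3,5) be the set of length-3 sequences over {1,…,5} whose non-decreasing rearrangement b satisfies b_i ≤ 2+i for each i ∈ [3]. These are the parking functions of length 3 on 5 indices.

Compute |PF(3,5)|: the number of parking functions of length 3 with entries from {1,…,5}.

|PF(3,5)| = 3·6^2 = 3·36 = 108
One tuple (5,3,3) → sorted (3,3,5): b_i ≤ 2+i ∀i, a PF.

108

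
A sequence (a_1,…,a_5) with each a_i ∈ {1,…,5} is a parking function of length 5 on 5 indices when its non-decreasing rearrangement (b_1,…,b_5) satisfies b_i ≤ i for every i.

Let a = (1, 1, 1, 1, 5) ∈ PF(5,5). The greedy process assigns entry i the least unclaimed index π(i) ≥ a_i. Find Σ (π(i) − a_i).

6

Σπ = 15 ({1..5} each once); Σa = 1+1+1+1+5 = 9; disp = 15−9 = 6.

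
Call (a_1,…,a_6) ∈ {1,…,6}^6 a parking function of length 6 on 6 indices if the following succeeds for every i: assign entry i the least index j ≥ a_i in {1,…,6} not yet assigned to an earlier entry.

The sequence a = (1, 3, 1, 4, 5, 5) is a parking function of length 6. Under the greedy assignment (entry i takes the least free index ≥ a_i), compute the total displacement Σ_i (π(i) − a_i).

2

Σπ = 21 ({1..6} each once); Σa = 1+3+1+4+5+5 = 19; disp = 21−19 = 2.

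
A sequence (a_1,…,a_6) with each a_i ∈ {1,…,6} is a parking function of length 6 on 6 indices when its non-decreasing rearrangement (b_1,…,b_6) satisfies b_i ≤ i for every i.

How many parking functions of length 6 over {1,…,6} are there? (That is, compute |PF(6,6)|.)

|PF| = (6−6+1)·(6+1)^(6−1) = 1 · 16807 = 16807 (Konheim–Weiss)
Check (3,1,6,1,5,4) → sorted (1,1,3,4,5,6): b_i ≤ i ∀i, a PF.

16807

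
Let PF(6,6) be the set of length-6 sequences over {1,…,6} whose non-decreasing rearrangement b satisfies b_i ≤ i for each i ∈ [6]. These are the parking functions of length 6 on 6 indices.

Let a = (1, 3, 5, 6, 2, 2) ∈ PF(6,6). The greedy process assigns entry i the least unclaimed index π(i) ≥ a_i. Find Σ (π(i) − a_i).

Σπ = 21 ({1..6} each once); Σa = 1+3+5+6+2+2 = 19; disp = 21−19 = 2.

2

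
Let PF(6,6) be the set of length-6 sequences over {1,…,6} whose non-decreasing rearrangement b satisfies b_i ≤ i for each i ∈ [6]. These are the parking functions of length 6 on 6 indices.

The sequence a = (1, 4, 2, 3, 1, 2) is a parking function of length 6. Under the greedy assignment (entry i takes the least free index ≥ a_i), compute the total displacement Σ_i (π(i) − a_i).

8

Σπ = 21 ({1..6} each once); Σa = 1+4+2+3+1+2 = 13; disp = 21−13 = 8.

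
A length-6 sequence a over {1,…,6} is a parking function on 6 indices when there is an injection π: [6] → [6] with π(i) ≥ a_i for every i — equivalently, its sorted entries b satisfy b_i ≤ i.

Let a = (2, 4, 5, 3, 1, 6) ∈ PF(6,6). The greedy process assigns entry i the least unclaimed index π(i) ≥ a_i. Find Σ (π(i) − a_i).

0

Σπ = 6·7/2 = 21 (π permutes [6]); Σa = 2+4+5+3+1+6 = 21; disp = 21−21 = 0.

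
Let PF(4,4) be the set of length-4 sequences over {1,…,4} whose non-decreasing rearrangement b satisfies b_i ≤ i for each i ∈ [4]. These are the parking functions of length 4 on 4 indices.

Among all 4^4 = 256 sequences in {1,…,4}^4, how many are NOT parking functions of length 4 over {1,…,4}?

131

|PF(4,4)| = 1·5^3 = 1×125 = 125 (Pollak)
Example (3,4,2,2) → sorted (2,2,3,4): b_1=2>1, not a PF.
So 256 − 125 = 131 fail.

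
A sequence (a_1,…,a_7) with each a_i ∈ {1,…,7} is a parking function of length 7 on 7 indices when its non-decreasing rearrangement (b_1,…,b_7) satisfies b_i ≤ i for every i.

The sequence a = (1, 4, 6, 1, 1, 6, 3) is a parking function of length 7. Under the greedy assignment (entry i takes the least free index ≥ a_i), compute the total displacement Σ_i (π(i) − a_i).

Σπ = 28 ({1..7} each once); Σa = 1+4+6+1+1+6+3 = 22; disp = 28−22 = 6.

6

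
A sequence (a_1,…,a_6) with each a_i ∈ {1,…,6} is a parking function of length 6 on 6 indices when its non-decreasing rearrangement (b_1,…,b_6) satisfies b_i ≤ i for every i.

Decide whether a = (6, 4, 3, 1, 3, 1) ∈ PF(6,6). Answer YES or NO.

YES

Sorted: b = (1, 1, 3, 3, 4, 6).
  b_1=1 ≤ 1
  b_2=1 ≤ 2
  b_3=3 ≤ 3
  b_4=3 ≤ 4
  b_5=4 ≤ 5
  b_6=6 ≤ 6
All bounds hold ⇒ YES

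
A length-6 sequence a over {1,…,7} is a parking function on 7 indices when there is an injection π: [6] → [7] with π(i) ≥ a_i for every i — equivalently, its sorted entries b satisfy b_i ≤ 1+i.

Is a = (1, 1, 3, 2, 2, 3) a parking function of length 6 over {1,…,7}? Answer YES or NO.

YES

Order a: b = (1, 1, 2, 2, 3, 3).
  b_1=1 ≤ 2
  b_2=1 ≤ 3
  b_3=2 ≤ 4
  b_4=2 ≤ 5
  b_5=3 ≤ 6
  b_6=3 ≤ 7
All bounds hold ⇒ YES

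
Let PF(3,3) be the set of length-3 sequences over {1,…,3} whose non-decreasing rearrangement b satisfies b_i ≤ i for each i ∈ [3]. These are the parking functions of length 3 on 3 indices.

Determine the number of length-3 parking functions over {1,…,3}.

16

Count = (3−3+1)·(3+1)^(3−1) = 1×16 = 16 [KW]
One tuple (1,1,3) → sorted (1,1,3): b_i ≤ i ∀i, a PF.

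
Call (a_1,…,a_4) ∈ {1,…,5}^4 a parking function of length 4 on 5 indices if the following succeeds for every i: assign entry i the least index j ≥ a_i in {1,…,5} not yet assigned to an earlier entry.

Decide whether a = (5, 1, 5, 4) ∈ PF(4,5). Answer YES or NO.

Order a: b = (1, 4, 5, 5).
  b_1=1 ≤ 2
  b_2=4 > 3
  fails at i=2 ⇒ NO

NO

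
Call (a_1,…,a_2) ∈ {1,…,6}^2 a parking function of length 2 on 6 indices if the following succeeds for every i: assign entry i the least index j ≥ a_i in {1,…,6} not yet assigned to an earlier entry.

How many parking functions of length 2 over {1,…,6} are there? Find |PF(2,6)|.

Count = (7−2)·7^(2−1) = 5×7 = 35 [KW]
Example (5,2) → sorted (2,5): b_i ≤ 4+i ∀i, a PF.

35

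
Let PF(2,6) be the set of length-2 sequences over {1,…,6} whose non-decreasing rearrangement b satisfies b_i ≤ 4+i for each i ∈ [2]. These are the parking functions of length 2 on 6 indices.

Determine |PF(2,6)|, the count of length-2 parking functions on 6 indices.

35

|PF(2,6)| = (7−2)·7^(2−1) = 5×7 = 35 (Pollak)
Check (3,6) → sorted (3,6): b_i ≤ 4+i ∀i, a PF.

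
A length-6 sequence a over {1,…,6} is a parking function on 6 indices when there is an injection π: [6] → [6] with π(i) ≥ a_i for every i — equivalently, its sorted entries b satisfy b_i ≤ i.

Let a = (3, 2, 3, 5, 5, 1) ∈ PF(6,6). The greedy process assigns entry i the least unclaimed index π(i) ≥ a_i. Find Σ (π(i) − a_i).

Σπ = 6·7/2 = 21 (π permutes [6]); Σa = 3+2+3+5+5+1 = 19; disp = 21−19 = 2.

2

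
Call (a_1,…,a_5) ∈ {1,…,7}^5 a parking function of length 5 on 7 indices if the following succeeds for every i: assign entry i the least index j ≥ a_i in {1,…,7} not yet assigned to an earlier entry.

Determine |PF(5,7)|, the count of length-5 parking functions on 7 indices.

12288

Count = (7+1−5)·(7+1)^{5−1} = 3 · 4096 = 12288 (Pollak)
One tuple (2,3,3,4,4) → sorted (2,3,3,4,4): b_i ≤ 2+i ∀i, a PF.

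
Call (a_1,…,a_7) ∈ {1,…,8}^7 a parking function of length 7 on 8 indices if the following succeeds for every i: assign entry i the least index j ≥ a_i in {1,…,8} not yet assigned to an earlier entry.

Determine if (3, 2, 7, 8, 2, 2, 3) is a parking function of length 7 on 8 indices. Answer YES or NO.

YES

Order a: b = (2, 2, 2, 3, 3, 7, 8).
  b_1=2 ≤ 2
  b_2=2 ≤ 3
  b_3=2 ≤ 4
  b_4=3 ≤ 5
  b_5=3 ≤ 6
  b_6=7 ≤ 7
  b_7=8 ≤ 8
All bounds hold ⇒ YES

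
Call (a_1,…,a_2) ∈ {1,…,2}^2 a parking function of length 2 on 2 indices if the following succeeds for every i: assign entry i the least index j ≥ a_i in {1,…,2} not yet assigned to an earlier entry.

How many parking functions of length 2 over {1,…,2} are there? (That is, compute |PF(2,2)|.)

#PF = 1·3^1 = 1 · 3 = 3 (Konheim–Weiss)
One tuple (1,2) → sorted (1,2): b_i ≤ i ∀i, a PF.

3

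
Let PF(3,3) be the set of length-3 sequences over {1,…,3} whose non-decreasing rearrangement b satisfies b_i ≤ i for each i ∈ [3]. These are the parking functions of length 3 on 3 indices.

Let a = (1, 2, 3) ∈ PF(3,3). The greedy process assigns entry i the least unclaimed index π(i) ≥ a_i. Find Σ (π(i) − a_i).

0

Σπ = 3·4/2 = 6 (π permutes [3]); Σa = 1+2+3 = 6; disp = 6−6 = 0.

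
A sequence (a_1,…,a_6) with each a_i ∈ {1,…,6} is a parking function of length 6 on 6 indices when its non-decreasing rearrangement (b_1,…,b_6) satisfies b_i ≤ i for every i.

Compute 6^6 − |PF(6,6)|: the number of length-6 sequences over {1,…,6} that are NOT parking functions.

#PF = (6+1−6)·(6+1)^{6−1} = 1·16807 = 16807 (Pollak)
Check (6,5,5,4,1,4) → sorted (1,4,4,5,5,6): b_2=4>2, not a PF.
6^6 − 16807 = 46656 − 16807 = 29849

29849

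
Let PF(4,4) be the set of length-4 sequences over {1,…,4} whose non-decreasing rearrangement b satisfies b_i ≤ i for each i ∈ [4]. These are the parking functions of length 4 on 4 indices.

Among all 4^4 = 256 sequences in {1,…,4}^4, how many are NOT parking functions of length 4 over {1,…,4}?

|PF(4,4)| = (4+1−4)·(4+1)^{4−1} = 1·125 = 125 (Konheim–Weiss)
One tuple (3,3,2,4) → sorted (2,3,3,4): b_1=2>1, not a PF.
So 256 − 125 = 131 fail.

131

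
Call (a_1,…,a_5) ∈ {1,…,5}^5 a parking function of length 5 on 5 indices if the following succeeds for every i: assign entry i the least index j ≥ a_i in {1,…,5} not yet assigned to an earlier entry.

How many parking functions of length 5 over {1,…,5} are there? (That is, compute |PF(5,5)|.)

1296

#PF = 1·6^4 = 1·1296 = 1296
Check (4,5,1,2,3) → sorted (1,2,3,4,5): b_i ≤ i ∀i, a PF.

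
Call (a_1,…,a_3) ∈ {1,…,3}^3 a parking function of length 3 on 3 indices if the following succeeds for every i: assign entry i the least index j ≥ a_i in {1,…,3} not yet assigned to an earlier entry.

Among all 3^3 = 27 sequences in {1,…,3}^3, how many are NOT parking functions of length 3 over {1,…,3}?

11

#PF = (4−3)·4^(3−1) = 1 · 16 = 16 [KW]
Check (3,3,3) → sorted (3,3,3): b_1=3>1, not a PF.
Total 27; non-PF = 27−16 = 11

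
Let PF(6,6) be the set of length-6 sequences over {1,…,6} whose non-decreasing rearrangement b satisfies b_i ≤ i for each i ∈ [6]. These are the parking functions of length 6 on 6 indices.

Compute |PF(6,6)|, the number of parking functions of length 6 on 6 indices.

|PF| = (7−6)·7^(6−1) = 1 · 16807 = 16807 [KW]
Example (4,6,1,2,5,2) → sorted (1,2,2,4,5,6): b_i ≤ i ∀i, a PF.

16807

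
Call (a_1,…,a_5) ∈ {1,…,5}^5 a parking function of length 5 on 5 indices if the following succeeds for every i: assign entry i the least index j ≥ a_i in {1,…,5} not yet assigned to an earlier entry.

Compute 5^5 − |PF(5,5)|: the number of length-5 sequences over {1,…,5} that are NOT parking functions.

|PF| = 1·6^4 = 1×1296 = 1296
Check (5,4,3,4,4) → sorted (3,4,4,4,5): b_1=3>1, not a PF.
Total 3125; non-PF = 3125−1296 = 1829

1829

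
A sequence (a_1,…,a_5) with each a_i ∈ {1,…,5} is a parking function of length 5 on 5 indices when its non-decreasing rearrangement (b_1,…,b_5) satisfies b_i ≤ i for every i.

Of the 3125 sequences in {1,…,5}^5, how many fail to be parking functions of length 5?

1829

Count = 1·6^4 = 1×1296 = 1296
Example (3,4,2,2,2) → sorted (2,2,2,3,4): b_1=2>1, not a PF.
Total 3125; non-PF = 3125−1296 = 1829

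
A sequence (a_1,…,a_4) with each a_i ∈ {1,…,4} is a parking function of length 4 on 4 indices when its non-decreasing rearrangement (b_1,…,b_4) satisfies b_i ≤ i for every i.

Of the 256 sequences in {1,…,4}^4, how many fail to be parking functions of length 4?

131

|PF(4,4)| = 1·5^3 = 1 · 125 = 125 (Konheim–Weiss)
E.g. (4,1,3,3) → sorted (1,3,3,4): b_2=3>2, not a PF.
Total 256; non-PF = 256−125 = 131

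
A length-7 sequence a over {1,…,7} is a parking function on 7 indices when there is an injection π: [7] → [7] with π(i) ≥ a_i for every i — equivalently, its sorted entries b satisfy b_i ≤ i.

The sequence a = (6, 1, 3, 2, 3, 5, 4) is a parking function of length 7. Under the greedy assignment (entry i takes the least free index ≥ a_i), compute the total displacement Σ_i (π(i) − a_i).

4

Σπ = 7·8/2 = 28 (π permutes [7]); Σa = 6+1+3+2+3+5+4 = 24; disp = 28−24 = 4.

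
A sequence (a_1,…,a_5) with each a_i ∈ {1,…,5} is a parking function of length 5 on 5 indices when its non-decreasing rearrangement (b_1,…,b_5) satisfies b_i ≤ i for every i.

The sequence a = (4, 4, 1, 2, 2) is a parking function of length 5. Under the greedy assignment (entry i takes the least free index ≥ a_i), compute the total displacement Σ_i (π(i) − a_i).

2

Σπ = 5·6/2 = 15 (π permutes [5]); Σa = 4+4+1+2+2 = 13; disp = 15−13 = 2.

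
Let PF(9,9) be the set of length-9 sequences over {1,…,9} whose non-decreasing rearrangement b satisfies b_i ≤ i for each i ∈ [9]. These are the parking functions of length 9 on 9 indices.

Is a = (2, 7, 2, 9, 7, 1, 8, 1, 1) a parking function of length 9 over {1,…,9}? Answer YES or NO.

Order a: b = (1, 1, 1, 2, 2, 7, 7, 8, 9).
  b_1=1 ≤ 1
  b_2=1 ≤ 2
  b_3=1 ≤ 3
  b_4=2 ≤ 4
  b_5=2 ≤ 5
  b_6=7 > 6
  fails at i=6 ⇒ NO

NO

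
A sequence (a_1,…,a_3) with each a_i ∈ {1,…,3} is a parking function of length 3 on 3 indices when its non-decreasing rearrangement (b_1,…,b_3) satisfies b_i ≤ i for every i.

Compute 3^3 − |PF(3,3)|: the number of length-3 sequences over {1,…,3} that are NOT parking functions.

|PF(3,3)| = (3+1−3)·(3+1)^{3−1} = 1×16 = 16 [KW]
One tuple (3,3,3) → sorted (3,3,3): b_1=3>1, not a PF.
So 27 − 16 = 11 fail.

11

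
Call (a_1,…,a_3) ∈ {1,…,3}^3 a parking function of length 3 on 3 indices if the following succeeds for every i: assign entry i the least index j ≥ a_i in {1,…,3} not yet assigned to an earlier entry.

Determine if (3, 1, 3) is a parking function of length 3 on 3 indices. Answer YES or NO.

Order a: b = (1, 3, 3).
  b_1=1 ≤ 1
  b_2=3 > 2
  fails at i=2 ⇒ NO

NO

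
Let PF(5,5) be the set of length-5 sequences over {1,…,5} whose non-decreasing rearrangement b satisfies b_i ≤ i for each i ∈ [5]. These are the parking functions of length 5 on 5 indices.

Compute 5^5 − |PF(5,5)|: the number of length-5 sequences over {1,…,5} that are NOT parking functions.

|PF| = (6−5)·6^(5−1) = 1×1296 = 1296 [KW]
One tuple (2,3,3,2,2) → sorted (2,2,2,3,3): b_1=2>1, not a PF.
Total 3125; non-PF = 3125−1296 = 1829

1829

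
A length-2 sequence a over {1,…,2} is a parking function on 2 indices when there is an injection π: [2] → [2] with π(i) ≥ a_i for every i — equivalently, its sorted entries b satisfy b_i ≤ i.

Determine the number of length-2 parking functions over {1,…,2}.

3

#PF = (2−2+1)·(2+1)^(2−1) = 1 · 3 = 3 (Pollak)
One tuple (1,1) → sorted (1,1): b_i ≤ i ∀i, a PF.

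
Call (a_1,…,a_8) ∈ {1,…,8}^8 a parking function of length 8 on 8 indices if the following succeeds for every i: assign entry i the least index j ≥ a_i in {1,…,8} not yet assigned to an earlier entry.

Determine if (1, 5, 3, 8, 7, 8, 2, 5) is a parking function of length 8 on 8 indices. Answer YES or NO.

NO

Sorted: b = (1, 2, 3, 5, 5, 7, 8, 8).
  b_1=1 ≤ 1
  b_2=2 ≤ 2
  b_3=3 ≤ 3
  b_4=5 > 4
  fails at i=4 ⇒ NO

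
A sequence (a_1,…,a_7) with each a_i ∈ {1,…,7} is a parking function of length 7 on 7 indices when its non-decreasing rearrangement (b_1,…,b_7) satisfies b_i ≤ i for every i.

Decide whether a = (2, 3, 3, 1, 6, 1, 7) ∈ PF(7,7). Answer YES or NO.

Order a: b = (1, 1, 2, 3, 3, 6, 7).
  b_1=1 ≤ 1
  b_2=1 ≤ 2
  b_3=2 ≤ 3
  b_4=3 ≤ 4
  b_5=3 ≤ 5
  b_6=6 ≤ 6
  b_7=7 ≤ 7
All bounds hold ⇒ YES

YES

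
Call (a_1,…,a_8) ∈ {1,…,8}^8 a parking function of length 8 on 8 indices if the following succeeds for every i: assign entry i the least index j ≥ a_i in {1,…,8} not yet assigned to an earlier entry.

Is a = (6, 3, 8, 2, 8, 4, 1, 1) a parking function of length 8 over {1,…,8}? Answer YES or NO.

NO

Rearranged: b = (1, 1, 2, 3, 4, 6, 8, 8).
  b_1=1 ≤ 1
  b_2=1 ≤ 2
  b_3=2 ≤ 3
  b_4=3 ≤ 4
  b_5=4 ≤ 5
  b_6=6 ≤ 6
  b_7=8 > 7
  fails at i=7 ⇒ NO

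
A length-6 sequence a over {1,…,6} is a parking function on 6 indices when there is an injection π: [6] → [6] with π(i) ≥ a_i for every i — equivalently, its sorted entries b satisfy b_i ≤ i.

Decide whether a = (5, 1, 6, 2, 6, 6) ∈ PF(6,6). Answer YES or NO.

NO

Sorted: b = (1, 2, 5, 6, 6, 6).
  b_1=1 ≤ 1
  b_2=2 ≤ 2
  b_3=5 > 3
  fails at i=3 ⇒ NO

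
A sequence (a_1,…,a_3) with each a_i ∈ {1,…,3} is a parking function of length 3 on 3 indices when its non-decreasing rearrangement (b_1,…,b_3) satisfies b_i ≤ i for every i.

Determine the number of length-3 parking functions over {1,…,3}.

Count = (3+1−3)·(3+1)^{3−1} = 1 · 16 = 16 [KW]
Example (2,2,1) → sorted (1,2,2): b_i ≤ i ∀i, a PF.

16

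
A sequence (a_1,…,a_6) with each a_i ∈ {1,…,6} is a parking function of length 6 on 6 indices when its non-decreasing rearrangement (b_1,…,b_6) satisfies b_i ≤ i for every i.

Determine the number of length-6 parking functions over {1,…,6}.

16807

Count = (7−6)·7^(6−1) = 1×16807 = 16807 (Pollak)
Check (4,4,5,1,2,1) → sorted (1,1,2,4,4,5): b_i ≤ i ∀i, a PF.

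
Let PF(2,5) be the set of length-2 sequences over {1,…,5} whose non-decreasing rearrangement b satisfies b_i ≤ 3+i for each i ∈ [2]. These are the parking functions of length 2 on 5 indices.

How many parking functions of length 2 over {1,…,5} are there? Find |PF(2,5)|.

24

|PF(2,5)| = 4·6^1 = 4 · 6 = 24
Check (4,3) → sorted (3,4): b_i ≤ 3+i ∀i, a PF.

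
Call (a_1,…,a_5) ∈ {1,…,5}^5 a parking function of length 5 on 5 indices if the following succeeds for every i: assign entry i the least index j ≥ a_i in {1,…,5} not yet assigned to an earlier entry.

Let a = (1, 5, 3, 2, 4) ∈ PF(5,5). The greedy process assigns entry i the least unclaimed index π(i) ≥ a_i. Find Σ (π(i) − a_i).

0

Σπ(i) = 1+…+5 = 15; Σa = 1+5+3+2+4 = 15; disp = 15−15 = 0.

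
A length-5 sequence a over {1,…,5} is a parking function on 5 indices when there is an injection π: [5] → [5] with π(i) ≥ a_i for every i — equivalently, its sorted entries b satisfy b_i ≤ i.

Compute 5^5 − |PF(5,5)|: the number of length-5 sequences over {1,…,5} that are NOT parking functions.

1829

|PF| = 1·6^4 = 1 · 1296 = 1296
E.g. (5,1,5,5,2) → sorted (1,2,5,5,5): b_3=5>3, not a PF.
So 3125 − 1296 = 1829 fail.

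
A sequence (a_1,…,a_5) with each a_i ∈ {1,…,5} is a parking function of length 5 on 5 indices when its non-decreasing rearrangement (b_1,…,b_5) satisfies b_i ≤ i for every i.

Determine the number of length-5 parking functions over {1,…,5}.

|PF| = 1·6^4 = 1×1296 = 1296
Example (3,1,4,4,2) → sorted (1,2,3,4,4): b_i ≤ i ∀i, a PF.

1296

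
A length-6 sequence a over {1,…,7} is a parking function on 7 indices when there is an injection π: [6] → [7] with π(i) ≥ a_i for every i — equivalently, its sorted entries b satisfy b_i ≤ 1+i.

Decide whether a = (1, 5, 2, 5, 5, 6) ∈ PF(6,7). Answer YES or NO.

NO

Order a: b = (1, 2, 5, 5, 5, 6).
  b_1=1 ≤ 2
  b_2=2 ≤ 3
  b_3=5 > 4
  fails at i=3 ⇒ NO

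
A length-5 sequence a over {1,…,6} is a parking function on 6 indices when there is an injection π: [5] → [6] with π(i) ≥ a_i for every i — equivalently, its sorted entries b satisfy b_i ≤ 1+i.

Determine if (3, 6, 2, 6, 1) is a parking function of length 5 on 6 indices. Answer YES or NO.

NO

Sorted: b = (1, 2, 3, 6, 6).
  b_1=1 ≤ 2
  b_2=2 ≤ 3
  b_3=3 ≤ 4
  b_4=6 > 5
  fails at i=4 ⇒ NO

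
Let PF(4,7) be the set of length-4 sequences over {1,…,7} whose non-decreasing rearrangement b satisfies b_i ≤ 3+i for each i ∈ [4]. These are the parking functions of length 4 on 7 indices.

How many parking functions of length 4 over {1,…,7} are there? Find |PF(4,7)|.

2048

|PF| = 4·8^3 = 4 · 512 = 2048 (Pollak)
Check (1,1,7,1) → sorted (1,1,1,7): b_i ≤ 3+i ∀i, a PF.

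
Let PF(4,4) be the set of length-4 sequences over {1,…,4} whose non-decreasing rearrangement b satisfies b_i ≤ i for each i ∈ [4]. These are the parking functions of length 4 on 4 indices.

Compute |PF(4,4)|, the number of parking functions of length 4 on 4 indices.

125

|PF(4,4)| = (4+1−4)·(4+1)^{4−1} = 1 · 125 = 125 [KW]
Example (3,1,4,1) → sorted (1,1,3,4): b_i ≤ i ∀i, a PF.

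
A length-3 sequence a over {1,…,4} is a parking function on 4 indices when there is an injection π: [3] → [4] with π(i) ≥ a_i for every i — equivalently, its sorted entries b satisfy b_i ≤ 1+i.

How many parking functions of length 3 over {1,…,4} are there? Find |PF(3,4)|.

|PF| = (4+1−3)·(4+1)^{3−1} = 2·25 = 50 [KW]
Check (3,2,2) → sorted (2,2,3): b_i ≤ 1+i ∀i, a PF.

50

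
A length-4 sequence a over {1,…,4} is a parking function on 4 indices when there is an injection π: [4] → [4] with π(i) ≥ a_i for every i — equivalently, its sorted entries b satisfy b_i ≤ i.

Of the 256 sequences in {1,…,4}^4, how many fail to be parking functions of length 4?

131

#PF = (5−4)·5^(4−1) = 1·125 = 125 [KW]
Check (2,4,3,4) → sorted (2,3,4,4): b_1=2>1, not a PF.
Total 256; non-PF = 256−125 = 131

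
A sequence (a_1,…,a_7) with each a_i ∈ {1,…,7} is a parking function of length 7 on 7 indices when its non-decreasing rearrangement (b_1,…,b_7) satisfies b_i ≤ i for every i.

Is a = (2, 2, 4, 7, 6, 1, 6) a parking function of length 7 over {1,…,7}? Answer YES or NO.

Sorted: b = (1, 2, 2, 4, 6, 6, 7).
  b_1=1 ≤ 1
  b_2=2 ≤ 2
  b_3=2 ≤ 3
  b_4=4 ≤ 4
  b_5=6 > 5
  fails at i=5 ⇒ NO

NO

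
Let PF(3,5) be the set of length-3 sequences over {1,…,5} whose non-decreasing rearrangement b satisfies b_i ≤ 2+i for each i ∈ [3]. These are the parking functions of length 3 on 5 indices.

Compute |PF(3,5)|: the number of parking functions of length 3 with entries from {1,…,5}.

#PF = (5+1−3)·(5+1)^{3−1} = 3 · 36 = 108 (Konheim–Weiss)
E.g. (4,2,2) → sorted (2,2,4): b_i ≤ 2+i ∀i, a PF.

108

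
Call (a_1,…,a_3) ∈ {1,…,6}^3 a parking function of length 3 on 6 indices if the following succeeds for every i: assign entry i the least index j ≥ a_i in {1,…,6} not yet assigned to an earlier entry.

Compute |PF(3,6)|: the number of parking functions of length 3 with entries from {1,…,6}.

|PF| = (6+1−3)·(6+1)^{3−1} = 4·49 = 196
One tuple (2,6,2) → sorted (2,2,6): b_i ≤ 3+i ∀i, a PF.

196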